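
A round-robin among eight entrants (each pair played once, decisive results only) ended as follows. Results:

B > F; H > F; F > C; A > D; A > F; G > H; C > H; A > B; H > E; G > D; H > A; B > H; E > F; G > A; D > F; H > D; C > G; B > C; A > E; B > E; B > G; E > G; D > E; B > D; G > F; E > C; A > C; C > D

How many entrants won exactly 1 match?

1

Win totals: A 5, B 6, C 3, D 2, E 3, F 1, G 4, H 4.
Exactly 1: F — 1 entrant.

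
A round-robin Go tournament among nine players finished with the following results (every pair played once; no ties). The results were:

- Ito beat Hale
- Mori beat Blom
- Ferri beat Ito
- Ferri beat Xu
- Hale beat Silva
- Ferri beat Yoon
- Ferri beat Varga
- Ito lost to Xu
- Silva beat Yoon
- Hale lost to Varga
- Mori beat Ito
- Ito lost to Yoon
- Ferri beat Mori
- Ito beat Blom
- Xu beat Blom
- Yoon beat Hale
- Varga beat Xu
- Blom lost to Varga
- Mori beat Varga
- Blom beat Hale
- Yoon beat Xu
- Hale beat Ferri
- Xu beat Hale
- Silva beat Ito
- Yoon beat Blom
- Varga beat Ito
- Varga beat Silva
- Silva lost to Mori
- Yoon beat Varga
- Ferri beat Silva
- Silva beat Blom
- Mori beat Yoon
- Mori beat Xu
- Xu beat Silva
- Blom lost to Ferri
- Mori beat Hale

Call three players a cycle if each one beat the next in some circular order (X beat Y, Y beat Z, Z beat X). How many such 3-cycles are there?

Win totals: Blom 1, Ito 2, Xu 4, Ferri 7, Varga 5, Silva 3, Yoon 5, Mori 7, Hale 2.
A player with w wins dominates both others in C(w,2) triples; summing gives 0 + 1 + 6 + 21 + 10 + 3 + 10 + 21 + 1 = 73 transitive triples.
Total triples C(9,3) = 84, so cyclic triples = 84 − 73 = 11.

11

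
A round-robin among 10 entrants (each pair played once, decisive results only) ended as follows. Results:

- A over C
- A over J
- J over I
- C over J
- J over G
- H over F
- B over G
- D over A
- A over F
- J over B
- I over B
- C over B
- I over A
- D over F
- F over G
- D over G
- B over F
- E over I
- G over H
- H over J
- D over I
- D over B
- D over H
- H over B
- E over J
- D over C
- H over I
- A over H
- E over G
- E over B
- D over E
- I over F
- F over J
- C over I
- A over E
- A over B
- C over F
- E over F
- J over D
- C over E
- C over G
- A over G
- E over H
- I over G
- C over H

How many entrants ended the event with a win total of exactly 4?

3

Win totals: A 7, B 2, C 7, D 8, E 6, F 2, G 1, H 4, I 4, J 4.
Exactly 4: H, I, J — 3 entrants.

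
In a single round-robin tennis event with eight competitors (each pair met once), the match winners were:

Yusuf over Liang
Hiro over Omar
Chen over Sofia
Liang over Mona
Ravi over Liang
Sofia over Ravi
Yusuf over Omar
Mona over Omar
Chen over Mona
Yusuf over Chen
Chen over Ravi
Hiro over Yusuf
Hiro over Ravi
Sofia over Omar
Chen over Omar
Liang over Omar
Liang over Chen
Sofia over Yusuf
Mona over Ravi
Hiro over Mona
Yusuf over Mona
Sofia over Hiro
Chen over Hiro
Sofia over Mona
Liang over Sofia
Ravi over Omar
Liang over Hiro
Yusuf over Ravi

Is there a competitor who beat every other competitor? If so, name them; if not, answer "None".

None

Highest win total is Yusuf with 5 (out of 7 possible).
Yusuf lost to Hiro, Sofia, so no competitor went undefeated.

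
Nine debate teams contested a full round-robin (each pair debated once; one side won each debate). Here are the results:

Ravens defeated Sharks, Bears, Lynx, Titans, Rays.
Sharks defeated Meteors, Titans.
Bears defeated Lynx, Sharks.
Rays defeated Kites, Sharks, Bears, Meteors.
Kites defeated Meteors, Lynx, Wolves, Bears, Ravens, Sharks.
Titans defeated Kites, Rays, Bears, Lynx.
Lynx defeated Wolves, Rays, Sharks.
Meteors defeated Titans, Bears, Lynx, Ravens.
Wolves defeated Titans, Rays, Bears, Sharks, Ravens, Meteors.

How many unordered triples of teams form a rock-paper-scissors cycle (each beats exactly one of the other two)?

Win totals: Meteors 4, Kites 6, Wolves 6, Rays 4, Ravens 5, Lynx 3, Sharks 2, Bears 2, Titans 4.
A team with w wins dominates both others in C(w,2) triples; summing gives 6 + 15 + 15 + 6 + 10 + 3 + 1 + 1 + 6 = 63 transitive triples.
Total triples C(9,3) = 84, so cyclic triples = 84 − 63 = 21.

21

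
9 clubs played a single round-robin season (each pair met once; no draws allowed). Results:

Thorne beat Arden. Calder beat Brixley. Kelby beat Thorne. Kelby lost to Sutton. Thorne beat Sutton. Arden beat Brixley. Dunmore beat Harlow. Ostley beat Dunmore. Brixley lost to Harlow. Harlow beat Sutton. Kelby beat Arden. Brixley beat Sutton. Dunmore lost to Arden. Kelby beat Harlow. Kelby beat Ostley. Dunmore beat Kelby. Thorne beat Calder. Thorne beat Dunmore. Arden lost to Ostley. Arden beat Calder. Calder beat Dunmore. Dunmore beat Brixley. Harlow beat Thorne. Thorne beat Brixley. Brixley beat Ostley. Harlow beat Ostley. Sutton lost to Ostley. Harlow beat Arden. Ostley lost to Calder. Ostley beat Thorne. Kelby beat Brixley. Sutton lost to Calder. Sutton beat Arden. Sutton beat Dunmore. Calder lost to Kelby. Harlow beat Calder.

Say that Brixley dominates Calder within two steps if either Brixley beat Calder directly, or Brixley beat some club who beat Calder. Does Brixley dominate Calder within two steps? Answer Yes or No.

No

Brixley did not beat Calder directly.
Brixley beat Sutton, Ostley, but each of them lost to Calder. No two-step path.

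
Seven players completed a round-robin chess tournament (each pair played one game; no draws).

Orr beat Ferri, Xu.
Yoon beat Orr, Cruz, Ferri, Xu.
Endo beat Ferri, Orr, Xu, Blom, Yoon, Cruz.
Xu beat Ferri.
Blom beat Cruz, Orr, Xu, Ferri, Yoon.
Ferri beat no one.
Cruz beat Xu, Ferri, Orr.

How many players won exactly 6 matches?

Win totals: Xu 1, Endo 6, Ferri 0, Cruz 3, Yoon 4, Orr 2, Blom 5.
Exactly 6: Endo — 1 player.

1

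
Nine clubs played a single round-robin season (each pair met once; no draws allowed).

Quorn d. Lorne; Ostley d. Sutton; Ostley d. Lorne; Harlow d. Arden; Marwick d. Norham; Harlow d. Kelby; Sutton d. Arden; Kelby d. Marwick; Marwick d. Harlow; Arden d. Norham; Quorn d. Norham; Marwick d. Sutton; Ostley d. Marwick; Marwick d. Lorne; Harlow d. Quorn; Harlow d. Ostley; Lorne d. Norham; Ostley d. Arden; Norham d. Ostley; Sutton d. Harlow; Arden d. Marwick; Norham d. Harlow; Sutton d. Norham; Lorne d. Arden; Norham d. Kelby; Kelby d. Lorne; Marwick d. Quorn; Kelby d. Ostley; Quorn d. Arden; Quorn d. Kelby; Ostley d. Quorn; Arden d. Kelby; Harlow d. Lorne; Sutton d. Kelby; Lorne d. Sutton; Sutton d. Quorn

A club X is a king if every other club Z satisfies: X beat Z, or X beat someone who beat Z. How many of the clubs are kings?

9

Lorne reaches everyone (king).
Quorn reaches everyone (king).
Marwick reaches everyone (king).
Ostley reaches everyone (king).
Harlow reaches everyone (king).
Arden reaches everyone (king).
Sutton reaches everyone (king).
Norham reaches everyone (king).
Kelby reaches everyone (king).
Kings: Lorne, Quorn, Marwick, Ostley, Harlow, Arden, Sutton, Norham, Kelby — 9.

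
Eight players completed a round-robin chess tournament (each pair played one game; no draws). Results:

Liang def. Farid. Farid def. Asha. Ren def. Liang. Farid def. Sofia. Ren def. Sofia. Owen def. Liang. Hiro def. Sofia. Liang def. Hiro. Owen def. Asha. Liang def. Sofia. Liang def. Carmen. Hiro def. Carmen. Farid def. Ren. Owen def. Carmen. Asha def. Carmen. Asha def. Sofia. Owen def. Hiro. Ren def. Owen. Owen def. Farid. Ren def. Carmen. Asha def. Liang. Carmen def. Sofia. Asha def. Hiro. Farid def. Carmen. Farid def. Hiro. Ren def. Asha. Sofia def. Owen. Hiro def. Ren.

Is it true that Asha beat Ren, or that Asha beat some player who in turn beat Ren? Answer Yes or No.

Yes

Asha did not beat Ren directly.
Asha beat Sofia, Carmen, Hiro, Liang. Of those, Hiro beat Ren.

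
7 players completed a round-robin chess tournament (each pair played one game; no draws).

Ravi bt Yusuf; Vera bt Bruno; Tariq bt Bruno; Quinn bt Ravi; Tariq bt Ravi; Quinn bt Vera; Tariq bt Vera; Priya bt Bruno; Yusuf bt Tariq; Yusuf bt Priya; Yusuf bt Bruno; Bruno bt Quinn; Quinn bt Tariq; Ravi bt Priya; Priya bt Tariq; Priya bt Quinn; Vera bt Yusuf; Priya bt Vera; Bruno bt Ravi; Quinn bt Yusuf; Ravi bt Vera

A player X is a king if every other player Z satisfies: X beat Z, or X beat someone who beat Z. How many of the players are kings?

Ravi reaches everyone (king).
Tariq reaches everyone (king).
Priya reaches everyone (king).
Yusuf reaches everyone (king).
Quinn reaches everyone (king).
Bruno reaches everyone (king).
Vera reaches everyone (king).
Kings: Ravi, Tariq, Priya, Yusuf, Quinn, Bruno, Vera — 7.

7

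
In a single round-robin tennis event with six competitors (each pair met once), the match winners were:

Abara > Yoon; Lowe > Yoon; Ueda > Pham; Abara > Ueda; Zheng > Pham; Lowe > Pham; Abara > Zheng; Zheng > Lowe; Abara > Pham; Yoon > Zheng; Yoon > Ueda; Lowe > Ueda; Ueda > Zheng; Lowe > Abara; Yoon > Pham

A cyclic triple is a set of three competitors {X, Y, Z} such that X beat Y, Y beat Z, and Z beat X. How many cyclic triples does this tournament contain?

3

Win totals: Yoon 3, Abara 4, Ueda 2, Zheng 2, Pham 0, Lowe 4.
A competitor with w wins dominates both others in C(w,2) triples; summing gives 3 + 6 + 1 + 1 + 0 + 6 = 17 transitive triples.
Total triples C(6,3) = 20, so cyclic triples = 20 − 17 = 3.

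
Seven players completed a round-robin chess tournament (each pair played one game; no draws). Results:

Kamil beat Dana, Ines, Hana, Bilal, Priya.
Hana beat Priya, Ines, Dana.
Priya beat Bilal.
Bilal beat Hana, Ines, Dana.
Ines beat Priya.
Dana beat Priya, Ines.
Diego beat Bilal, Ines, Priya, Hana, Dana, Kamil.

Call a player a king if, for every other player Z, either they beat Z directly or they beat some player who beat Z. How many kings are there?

Bilal cannot reach Kamil, Diego in two steps.
Priya cannot reach Kamil, Diego in two steps.
Hana cannot reach Kamil, Diego in two steps.
Ines cannot reach Hana, Kamil, Dana, Diego in two steps.
Kamil cannot reach Diego in two steps.
Dana cannot reach Hana, Kamil, Diego in two steps.
Diego reaches everyone (king).
Kings: Diego — 1.

1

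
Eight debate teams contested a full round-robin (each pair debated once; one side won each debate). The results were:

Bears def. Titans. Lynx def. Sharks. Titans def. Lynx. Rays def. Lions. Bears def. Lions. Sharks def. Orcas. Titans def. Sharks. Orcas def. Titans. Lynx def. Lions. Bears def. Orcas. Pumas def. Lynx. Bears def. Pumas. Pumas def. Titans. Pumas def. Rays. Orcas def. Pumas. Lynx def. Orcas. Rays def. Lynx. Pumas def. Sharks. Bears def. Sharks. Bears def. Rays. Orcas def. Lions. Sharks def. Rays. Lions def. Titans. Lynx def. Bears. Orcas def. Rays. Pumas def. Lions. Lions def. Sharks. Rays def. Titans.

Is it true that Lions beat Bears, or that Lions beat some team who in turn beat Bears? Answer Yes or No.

No

Lions did not beat Bears directly.
Lions beat Sharks, Titans, but each of them lost to Bears. No two-step path.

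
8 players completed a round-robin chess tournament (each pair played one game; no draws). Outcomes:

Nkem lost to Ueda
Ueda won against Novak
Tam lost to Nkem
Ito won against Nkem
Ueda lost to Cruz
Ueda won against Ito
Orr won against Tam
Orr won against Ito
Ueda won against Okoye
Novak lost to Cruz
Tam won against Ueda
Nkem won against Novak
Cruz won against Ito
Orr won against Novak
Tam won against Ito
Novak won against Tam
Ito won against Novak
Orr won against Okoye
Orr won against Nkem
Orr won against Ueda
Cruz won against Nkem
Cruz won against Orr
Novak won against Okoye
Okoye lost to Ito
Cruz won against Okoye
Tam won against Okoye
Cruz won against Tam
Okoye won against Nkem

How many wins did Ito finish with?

3

Ito's results: beat Okoye, Novak, Nkem; lost to Cruz, Orr, Tam, Ueda.
That is 3 wins.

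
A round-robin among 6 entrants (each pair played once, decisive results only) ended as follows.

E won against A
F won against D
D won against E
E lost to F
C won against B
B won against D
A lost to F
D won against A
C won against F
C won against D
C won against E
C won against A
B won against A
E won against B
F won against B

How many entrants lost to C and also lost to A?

C beat: A, B, D, E, F.
A beat: no one.
No one was beaten by both.

0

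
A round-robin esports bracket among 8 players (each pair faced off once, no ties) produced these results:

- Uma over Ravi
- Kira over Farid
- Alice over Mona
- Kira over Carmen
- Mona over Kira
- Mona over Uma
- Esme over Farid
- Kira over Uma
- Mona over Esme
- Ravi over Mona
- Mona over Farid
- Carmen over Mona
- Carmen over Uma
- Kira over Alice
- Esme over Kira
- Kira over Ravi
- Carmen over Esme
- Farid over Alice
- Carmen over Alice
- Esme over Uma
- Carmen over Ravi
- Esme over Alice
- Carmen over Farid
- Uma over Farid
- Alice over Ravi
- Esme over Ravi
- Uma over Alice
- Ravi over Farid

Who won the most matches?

Carmen

Win totals: Uma 3, Ravi 2, Farid 1, Alice 2, Carmen 6, Mona 4, Esme 5, Kira 5.
Carmen leads with 6 wins (next highest: 5).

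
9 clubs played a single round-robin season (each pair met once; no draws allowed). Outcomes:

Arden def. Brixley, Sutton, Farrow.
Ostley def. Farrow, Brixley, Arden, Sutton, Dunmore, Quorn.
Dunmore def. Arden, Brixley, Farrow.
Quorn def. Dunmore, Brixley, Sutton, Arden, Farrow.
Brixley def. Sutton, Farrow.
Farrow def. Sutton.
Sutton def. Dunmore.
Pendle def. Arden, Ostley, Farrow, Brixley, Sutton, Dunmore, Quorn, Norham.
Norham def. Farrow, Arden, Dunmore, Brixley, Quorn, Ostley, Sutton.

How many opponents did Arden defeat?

3

Arden's results: beat Sutton, Brixley, Farrow; lost to Quorn, Dunmore, Pendle, Ostley, Norham.
That is 3 wins.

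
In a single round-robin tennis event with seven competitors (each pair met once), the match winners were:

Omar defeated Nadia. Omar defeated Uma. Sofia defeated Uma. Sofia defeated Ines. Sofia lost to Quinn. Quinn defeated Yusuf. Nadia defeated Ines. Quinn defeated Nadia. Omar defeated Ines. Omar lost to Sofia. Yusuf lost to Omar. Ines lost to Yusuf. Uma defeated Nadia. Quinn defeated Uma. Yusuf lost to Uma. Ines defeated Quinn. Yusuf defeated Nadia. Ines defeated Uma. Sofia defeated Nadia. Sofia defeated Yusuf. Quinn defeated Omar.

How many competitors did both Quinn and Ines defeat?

1

Quinn beat: Sofia, Uma, Yusuf, Nadia, Omar.
Ines beat: Uma, Quinn.
Both beat: Uma — 1.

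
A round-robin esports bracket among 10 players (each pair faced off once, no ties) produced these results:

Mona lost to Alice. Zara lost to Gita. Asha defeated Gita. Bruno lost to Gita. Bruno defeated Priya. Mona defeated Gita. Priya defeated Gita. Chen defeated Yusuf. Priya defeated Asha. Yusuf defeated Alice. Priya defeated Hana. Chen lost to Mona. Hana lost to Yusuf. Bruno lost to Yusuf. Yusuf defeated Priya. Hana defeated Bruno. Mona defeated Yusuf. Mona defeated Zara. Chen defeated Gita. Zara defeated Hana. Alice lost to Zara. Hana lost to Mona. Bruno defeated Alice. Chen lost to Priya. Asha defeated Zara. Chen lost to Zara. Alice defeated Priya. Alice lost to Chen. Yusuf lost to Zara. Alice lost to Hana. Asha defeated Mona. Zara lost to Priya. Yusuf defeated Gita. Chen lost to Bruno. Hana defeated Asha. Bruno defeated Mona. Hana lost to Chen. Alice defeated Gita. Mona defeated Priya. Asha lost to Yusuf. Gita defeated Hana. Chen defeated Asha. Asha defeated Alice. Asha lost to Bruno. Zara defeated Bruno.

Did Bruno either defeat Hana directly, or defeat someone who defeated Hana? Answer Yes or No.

Bruno did not beat Hana directly.
Bruno beat Chen, Asha, Alice, Mona, Priya. Of those, Chen beat Hana.

Yes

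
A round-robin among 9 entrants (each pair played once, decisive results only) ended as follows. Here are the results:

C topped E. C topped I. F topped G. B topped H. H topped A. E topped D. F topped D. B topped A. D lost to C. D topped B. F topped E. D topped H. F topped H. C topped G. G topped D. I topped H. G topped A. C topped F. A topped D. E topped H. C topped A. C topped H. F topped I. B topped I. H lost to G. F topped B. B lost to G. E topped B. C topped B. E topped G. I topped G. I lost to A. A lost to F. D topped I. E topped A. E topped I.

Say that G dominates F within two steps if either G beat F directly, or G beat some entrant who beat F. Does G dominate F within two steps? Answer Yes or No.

G did not beat F directly.
G beat A, B, D, H, but each of them lost to F. No two-step path.

No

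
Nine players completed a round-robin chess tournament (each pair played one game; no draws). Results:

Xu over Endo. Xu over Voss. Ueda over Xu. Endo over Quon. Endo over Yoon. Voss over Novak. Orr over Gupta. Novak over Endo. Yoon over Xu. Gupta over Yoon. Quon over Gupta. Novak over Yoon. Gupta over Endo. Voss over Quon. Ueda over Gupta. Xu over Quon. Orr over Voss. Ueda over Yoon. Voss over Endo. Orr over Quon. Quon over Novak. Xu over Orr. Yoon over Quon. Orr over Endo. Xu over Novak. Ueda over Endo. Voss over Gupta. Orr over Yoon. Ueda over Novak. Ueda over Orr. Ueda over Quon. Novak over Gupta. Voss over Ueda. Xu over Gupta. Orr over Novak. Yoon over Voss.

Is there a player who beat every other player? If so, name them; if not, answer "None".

Highest win total is Ueda with 7 (out of 8 possible).
Ueda lost to Voss, so no player went undefeated.

None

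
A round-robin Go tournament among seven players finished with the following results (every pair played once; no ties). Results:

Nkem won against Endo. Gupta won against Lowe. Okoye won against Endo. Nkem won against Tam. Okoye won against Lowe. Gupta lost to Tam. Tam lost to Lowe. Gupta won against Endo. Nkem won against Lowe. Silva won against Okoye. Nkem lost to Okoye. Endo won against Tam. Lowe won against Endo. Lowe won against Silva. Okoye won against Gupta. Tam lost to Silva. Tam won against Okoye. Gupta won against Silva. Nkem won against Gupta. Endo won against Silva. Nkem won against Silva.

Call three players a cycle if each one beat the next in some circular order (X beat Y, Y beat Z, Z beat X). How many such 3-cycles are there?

10

Win totals: Nkem 5, Endo 2, Gupta 3, Lowe 3, Silva 2, Tam 2, Okoye 4.
A player with w wins dominates both others in C(w,2) triples; summing gives 10 + 1 + 3 + 3 + 1 + 1 + 6 = 25 transitive triples.
Total triples C(7,3) = 35, so cyclic triples = 35 − 25 = 10.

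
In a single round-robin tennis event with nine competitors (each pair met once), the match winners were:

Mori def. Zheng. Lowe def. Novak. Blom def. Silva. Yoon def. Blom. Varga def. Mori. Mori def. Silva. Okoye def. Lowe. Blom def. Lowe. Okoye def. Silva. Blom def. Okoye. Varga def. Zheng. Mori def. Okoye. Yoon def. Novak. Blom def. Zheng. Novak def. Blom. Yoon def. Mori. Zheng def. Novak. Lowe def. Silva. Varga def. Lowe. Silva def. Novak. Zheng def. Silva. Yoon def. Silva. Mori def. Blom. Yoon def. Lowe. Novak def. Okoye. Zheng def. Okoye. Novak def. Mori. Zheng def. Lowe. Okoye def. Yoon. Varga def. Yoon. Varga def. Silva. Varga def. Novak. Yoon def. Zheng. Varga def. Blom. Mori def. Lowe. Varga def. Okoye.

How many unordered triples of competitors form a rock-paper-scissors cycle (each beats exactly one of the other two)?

12

Win totals: Silva 1, Varga 8, Yoon 6, Blom 4, Okoye 3, Lowe 2, Zheng 4, Mori 5, Novak 3.
A competitor with w wins dominates both others in C(w,2) triples; summing gives 0 + 28 + 15 + 6 + 3 + 1 + 6 + 10 + 3 = 72 transitive triples.
Total triples C(9,3) = 84, so cyclic triples = 84 − 72 = 12.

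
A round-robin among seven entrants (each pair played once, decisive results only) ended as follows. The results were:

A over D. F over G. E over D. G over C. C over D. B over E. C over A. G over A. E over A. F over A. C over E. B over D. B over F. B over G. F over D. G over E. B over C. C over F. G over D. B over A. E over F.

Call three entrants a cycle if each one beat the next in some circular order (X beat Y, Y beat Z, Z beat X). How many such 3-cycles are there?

Win totals: A 1, B 6, C 4, D 0, E 3, F 3, G 4.
An entrant with w wins dominates both others in C(w,2) triples; summing gives 0 + 15 + 6 + 0 + 3 + 3 + 6 = 33 transitive triples.
Total triples C(7,3) = 35, so cyclic triples = 35 − 33 = 2.

2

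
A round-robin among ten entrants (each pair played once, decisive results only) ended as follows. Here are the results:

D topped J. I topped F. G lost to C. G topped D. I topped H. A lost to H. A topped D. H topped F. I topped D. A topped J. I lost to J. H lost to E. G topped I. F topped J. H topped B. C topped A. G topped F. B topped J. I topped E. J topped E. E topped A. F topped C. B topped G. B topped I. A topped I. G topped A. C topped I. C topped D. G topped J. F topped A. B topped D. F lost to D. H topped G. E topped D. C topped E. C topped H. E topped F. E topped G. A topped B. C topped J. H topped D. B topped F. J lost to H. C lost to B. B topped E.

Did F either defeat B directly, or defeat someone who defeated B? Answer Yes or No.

Yes

F did not beat B directly.
F beat A, C, J. Of those, A beat B.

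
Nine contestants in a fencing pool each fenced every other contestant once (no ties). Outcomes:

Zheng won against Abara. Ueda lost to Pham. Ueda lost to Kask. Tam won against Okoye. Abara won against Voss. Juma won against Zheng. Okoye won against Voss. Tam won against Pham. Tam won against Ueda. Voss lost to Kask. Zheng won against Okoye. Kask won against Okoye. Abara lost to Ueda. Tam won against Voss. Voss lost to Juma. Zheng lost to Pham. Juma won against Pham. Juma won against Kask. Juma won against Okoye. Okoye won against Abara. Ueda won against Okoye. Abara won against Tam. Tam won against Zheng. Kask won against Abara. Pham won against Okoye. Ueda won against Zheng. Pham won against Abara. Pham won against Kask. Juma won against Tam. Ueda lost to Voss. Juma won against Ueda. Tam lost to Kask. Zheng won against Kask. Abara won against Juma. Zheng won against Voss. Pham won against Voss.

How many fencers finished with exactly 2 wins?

Win totals: Tam 5, Zheng 4, Abara 3, Kask 5, Juma 7, Pham 6, Ueda 3, Okoye 2, Voss 1.
Exactly 2: Okoye — 1 fencer.

1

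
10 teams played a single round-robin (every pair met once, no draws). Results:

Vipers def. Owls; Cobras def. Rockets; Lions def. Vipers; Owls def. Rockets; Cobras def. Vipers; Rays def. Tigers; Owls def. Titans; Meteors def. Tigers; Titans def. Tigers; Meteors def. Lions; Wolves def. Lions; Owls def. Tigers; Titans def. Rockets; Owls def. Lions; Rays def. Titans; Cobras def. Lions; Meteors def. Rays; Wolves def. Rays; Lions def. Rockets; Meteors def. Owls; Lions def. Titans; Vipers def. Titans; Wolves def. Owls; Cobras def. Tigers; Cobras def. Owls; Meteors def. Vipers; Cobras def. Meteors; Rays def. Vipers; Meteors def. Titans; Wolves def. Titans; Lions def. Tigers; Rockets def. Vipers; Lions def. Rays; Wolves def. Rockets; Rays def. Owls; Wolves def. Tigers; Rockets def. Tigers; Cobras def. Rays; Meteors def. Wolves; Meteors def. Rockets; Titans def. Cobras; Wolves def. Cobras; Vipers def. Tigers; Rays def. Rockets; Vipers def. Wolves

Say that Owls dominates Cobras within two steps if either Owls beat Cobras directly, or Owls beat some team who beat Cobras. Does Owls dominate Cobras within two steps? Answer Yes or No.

Owls did not beat Cobras directly.
Owls beat Rockets, Tigers, Lions, Titans. Of those, Titans beat Cobras.

Yes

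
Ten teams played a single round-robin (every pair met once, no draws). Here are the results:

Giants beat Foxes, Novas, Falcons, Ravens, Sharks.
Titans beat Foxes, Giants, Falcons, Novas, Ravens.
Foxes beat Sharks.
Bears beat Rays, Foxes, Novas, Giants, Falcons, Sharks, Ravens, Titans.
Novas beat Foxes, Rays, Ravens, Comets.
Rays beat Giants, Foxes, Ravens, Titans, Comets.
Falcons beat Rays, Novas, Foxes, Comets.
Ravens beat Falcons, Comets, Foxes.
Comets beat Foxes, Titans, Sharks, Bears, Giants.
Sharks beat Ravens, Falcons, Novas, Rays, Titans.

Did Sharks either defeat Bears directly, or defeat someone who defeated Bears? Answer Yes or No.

No

Sharks did not beat Bears directly.
Sharks beat Ravens, Falcons, Rays, Titans, Novas, but each of them lost to Bears. No two-step path.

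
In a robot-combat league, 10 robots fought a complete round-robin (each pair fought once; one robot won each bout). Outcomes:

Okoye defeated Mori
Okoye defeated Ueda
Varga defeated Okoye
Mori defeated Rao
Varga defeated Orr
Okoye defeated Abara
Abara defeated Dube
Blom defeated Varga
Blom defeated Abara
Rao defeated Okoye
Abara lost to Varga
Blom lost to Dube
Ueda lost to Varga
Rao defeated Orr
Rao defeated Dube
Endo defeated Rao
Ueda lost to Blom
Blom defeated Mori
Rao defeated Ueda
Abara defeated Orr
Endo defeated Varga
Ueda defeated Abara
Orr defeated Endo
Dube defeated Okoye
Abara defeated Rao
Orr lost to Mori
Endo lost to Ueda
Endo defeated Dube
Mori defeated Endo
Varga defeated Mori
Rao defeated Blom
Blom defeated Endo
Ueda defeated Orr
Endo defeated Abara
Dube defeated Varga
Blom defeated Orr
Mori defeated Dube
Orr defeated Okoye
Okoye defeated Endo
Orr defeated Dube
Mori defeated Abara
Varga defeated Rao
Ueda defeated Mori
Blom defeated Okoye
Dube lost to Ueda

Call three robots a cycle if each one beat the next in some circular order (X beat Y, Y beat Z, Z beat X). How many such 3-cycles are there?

Win totals: Dube 3, Abara 3, Varga 6, Mori 5, Okoye 4, Orr 3, Endo 4, Blom 7, Rao 5, Ueda 5.
A robot with w wins dominates both others in C(w,2) triples; summing gives 3 + 3 + 15 + 10 + 6 + 3 + 6 + 21 + 10 + 10 = 87 transitive triples.
Total triples C(10,3) = 120, so cyclic triples = 120 − 87 = 33.

33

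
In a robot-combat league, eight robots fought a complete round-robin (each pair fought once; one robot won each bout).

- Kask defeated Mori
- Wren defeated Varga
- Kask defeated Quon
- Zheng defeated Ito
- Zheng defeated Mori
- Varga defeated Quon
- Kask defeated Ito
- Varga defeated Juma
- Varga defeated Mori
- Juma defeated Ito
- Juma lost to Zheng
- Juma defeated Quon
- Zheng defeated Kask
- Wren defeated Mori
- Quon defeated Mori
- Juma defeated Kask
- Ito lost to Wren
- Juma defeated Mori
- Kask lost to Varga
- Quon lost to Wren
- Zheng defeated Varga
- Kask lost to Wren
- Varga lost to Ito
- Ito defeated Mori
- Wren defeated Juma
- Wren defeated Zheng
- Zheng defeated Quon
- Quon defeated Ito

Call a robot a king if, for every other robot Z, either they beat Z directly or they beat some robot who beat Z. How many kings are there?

Quon cannot reach Juma, Zheng, Kask, Wren in two steps.
Ito cannot reach Zheng, Wren in two steps.
Varga cannot reach Zheng, Wren in two steps.
Mori cannot reach Quon, Ito, Varga, Juma, Zheng, Kask, Wren in two steps.
Juma cannot reach Zheng, Wren in two steps.
Zheng cannot reach Wren in two steps.
Kask cannot reach Juma, Zheng, Wren in two steps.
Wren reaches everyone (king).
Kings: Wren — 1.

1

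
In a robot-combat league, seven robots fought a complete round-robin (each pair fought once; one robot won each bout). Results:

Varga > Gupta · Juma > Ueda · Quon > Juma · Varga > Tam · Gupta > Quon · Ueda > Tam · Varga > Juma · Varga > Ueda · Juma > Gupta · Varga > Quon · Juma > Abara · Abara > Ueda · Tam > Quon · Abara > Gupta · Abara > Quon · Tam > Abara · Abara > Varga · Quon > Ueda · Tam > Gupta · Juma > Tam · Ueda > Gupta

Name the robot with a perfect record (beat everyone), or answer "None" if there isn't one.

None

Highest win total is Varga with 5 (out of 6 possible).
Varga lost to Abara, so no robot went undefeated.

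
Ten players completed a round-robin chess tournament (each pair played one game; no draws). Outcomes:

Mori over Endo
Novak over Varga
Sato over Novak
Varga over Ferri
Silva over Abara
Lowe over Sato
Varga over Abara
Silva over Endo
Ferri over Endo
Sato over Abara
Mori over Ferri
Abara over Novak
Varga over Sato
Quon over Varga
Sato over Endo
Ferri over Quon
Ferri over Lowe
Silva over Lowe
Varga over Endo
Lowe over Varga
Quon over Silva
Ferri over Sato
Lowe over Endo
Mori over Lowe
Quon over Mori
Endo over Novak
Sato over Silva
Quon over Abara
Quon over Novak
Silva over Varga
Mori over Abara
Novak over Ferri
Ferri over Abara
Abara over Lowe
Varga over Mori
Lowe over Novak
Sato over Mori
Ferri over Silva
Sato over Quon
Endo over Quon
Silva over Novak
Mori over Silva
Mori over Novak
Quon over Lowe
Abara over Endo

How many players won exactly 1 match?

0

Win totals: Ferri 6, Abara 3, Sato 6, Endo 2, Silva 5, Lowe 4, Novak 2, Varga 5, Mori 6, Quon 6.
No player has exactly 1 wins.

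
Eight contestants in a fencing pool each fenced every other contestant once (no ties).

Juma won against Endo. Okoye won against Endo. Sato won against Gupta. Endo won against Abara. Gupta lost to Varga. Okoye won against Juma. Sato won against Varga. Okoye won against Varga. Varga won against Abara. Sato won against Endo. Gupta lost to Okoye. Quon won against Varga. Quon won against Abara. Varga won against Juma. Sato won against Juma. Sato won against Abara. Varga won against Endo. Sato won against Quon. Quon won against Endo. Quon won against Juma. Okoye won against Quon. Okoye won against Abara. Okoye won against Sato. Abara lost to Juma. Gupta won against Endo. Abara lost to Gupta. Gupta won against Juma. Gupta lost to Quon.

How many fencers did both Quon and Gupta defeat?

3

Quon beat: Abara, Varga, Gupta, Juma, Endo.
Gupta beat: Abara, Juma, Endo.
Both beat: Abara, Juma, Endo — 3.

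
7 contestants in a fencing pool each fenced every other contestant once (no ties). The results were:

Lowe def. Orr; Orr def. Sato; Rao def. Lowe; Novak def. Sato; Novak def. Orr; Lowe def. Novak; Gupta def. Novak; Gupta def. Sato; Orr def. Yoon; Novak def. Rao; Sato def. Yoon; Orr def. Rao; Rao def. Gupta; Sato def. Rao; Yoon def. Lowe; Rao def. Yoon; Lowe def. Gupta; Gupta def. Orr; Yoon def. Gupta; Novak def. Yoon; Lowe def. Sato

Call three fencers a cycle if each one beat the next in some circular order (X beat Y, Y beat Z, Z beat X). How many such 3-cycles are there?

12

Win totals: Rao 3, Lowe 4, Gupta 3, Yoon 2, Orr 3, Novak 4, Sato 2.
A fencer with w wins dominates both others in C(w,2) triples; summing gives 3 + 6 + 3 + 1 + 3 + 6 + 1 = 23 transitive triples.
Total triples C(7,3) = 35, so cyclic triples = 35 − 23 = 12.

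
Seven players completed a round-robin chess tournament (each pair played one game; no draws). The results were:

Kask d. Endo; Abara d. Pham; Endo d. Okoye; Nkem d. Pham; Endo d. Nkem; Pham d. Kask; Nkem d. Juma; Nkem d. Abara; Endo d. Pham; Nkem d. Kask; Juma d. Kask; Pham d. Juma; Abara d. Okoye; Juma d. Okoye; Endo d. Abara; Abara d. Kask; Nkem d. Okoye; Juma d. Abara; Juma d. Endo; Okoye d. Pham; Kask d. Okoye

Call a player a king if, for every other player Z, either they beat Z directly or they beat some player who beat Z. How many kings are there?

Pham cannot reach Nkem in two steps.
Kask cannot reach Juma in two steps.
Abara cannot reach Nkem in two steps.
Juma reaches everyone (king).
Okoye cannot reach Abara, Endo, Nkem in two steps.
Endo reaches everyone (king).
Nkem reaches everyone (king).
Kings: Juma, Endo, Nkem — 3.

3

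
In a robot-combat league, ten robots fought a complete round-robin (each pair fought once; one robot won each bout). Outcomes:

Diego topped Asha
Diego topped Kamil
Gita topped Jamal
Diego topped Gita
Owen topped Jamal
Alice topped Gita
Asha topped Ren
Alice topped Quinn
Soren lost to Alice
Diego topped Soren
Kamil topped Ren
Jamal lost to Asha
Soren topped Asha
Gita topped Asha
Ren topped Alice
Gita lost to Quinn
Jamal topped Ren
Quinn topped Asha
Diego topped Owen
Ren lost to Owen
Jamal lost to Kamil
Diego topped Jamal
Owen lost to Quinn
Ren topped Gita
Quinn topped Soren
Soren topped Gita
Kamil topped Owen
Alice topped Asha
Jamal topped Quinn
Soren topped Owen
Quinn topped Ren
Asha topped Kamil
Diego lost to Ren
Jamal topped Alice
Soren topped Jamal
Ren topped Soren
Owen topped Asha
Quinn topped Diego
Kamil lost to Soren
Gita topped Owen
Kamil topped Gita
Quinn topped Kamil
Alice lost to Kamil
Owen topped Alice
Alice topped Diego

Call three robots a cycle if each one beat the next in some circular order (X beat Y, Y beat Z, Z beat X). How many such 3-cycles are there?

33

Win totals: Asha 3, Owen 4, Kamil 5, Diego 6, Ren 4, Alice 5, Gita 3, Quinn 7, Soren 5, Jamal 3.
A robot with w wins dominates both others in C(w,2) triples; summing gives 3 + 6 + 10 + 15 + 6 + 10 + 3 + 21 + 10 + 3 = 87 transitive triples.
Total triples C(10,3) = 120, so cyclic triples = 120 − 87 = 33.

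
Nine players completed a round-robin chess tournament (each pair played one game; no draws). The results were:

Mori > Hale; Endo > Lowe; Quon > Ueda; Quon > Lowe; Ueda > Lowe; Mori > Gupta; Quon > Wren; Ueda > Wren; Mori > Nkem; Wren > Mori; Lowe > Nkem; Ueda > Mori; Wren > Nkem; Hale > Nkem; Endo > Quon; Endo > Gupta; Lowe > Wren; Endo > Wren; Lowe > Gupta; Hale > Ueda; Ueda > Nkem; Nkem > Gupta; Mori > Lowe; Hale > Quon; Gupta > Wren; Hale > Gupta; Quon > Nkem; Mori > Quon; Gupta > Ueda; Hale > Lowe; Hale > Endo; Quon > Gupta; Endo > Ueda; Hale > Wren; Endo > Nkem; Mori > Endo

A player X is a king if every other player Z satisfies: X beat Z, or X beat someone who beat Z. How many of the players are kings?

3

Hale reaches everyone (king).
Ueda reaches everyone (king).
Nkem cannot reach Hale, Quon, Endo, Mori, Lowe in two steps.
Quon cannot reach Hale, Endo in two steps.
Wren cannot reach Ueda in two steps.
Endo cannot reach Hale in two steps.
Mori reaches everyone (king).
Lowe cannot reach Hale, Quon, Endo in two steps.
Gupta cannot reach Hale, Quon, Endo in two steps.
Kings: Hale, Ueda, Mori — 3.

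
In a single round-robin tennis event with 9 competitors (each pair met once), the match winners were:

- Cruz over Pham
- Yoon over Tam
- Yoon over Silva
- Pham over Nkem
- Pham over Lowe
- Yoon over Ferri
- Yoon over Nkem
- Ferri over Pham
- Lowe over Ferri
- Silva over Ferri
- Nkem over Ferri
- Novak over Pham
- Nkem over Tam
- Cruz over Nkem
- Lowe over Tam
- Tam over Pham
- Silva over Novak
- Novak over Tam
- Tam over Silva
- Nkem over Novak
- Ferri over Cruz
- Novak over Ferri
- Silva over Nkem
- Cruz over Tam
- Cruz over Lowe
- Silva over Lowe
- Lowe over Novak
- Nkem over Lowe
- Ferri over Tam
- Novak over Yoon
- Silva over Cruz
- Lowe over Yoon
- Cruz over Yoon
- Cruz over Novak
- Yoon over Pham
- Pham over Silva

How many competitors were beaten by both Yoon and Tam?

2

Yoon beat: Ferri, Silva, Pham, Tam, Nkem.
Tam beat: Silva, Pham.
Both beat: Silva, Pham — 2.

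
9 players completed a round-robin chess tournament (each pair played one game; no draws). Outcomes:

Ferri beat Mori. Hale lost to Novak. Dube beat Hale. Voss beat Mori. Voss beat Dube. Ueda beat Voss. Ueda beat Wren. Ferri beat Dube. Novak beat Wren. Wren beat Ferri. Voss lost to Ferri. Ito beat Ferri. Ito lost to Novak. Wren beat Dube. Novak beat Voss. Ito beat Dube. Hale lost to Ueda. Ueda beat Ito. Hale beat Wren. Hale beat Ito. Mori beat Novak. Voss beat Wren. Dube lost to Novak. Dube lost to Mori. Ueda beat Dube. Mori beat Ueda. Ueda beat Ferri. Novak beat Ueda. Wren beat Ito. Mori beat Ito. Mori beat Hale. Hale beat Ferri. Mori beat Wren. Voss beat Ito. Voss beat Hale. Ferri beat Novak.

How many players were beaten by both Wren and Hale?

2

Wren beat: Ito, Dube, Ferri.
Hale beat: Wren, Ito, Ferri.
Both beat: Ito, Ferri — 2.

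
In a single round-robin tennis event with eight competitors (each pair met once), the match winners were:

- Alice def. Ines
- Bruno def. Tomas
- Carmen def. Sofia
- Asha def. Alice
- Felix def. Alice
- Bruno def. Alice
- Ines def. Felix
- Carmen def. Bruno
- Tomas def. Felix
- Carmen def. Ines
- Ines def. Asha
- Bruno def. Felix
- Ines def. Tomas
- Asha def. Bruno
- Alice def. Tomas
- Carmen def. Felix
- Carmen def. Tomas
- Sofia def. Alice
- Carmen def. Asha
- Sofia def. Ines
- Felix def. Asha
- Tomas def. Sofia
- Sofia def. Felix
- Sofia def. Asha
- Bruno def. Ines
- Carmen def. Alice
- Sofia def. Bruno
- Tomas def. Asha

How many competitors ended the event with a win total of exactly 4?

Win totals: Carmen 7, Tomas 3, Alice 2, Asha 2, Ines 3, Sofia 5, Bruno 4, Felix 2.
Exactly 4: Bruno — 1 competitor.

1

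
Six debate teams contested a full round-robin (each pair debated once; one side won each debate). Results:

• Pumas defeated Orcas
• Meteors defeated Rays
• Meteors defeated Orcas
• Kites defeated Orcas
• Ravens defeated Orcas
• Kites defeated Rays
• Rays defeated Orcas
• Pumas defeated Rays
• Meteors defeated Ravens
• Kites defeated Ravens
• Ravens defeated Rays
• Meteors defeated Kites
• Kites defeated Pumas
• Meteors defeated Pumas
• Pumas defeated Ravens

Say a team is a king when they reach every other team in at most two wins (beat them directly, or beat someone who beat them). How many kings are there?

1

Kites cannot reach Meteors in two steps.
Meteors reaches everyone (king).
Ravens cannot reach Kites, Meteors, Pumas in two steps.
Rays cannot reach Kites, Meteors, Ravens, Pumas in two steps.
Pumas cannot reach Kites, Meteors in two steps.
Orcas cannot reach Kites, Meteors, Ravens, Rays, Pumas in two steps.
Kings: Meteors — 1.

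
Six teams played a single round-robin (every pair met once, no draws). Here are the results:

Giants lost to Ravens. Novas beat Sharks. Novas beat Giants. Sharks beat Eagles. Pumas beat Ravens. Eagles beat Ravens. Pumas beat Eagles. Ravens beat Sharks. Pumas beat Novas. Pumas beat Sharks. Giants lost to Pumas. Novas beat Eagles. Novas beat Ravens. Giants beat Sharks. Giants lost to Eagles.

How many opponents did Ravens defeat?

Ravens' results: beat Giants, Sharks; lost to Eagles, Pumas, Novas.
That is 2 wins.

2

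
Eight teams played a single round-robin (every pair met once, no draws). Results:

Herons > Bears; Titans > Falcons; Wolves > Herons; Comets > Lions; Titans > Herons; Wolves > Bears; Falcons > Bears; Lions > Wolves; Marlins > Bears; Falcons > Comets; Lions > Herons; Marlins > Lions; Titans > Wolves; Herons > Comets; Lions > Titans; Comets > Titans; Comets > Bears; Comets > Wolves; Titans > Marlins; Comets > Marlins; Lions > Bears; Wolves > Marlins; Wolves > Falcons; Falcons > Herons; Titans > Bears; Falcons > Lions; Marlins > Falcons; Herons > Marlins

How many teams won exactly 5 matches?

2

Win totals: Wolves 4, Herons 3, Titans 5, Bears 0, Falcons 4, Marlins 3, Comets 5, Lions 4.
Exactly 5: Titans, Comets — 2 teams.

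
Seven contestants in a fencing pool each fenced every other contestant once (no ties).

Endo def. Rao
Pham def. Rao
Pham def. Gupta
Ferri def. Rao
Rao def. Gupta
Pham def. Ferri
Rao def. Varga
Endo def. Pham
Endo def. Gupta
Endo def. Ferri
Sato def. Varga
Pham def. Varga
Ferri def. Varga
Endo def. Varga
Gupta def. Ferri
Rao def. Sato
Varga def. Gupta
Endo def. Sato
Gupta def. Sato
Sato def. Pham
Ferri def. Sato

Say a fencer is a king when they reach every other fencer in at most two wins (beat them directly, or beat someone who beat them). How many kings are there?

Varga cannot reach Pham, Endo, Rao in two steps.
Sato cannot reach Endo in two steps.
Pham cannot reach Endo in two steps.
Ferri cannot reach Endo in two steps.
Gupta cannot reach Endo in two steps.
Endo reaches everyone (king).
Rao cannot reach Endo in two steps.
Kings: Endo — 1.

1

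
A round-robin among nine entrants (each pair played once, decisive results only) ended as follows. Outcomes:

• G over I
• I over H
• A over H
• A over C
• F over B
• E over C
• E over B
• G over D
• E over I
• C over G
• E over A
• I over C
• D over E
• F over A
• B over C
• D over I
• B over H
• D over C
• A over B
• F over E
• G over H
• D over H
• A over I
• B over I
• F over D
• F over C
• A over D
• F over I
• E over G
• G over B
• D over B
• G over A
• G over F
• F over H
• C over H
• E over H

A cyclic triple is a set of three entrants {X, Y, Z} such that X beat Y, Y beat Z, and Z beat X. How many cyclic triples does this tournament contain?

Win totals: A 5, B 3, C 2, D 5, E 6, F 7, G 6, H 0, I 2.
An entrant with w wins dominates both others in C(w,2) triples; summing gives 10 + 3 + 1 + 10 + 15 + 21 + 15 + 0 + 1 = 76 transitive triples.
Total triples C(9,3) = 84, so cyclic triples = 84 − 76 = 8.

8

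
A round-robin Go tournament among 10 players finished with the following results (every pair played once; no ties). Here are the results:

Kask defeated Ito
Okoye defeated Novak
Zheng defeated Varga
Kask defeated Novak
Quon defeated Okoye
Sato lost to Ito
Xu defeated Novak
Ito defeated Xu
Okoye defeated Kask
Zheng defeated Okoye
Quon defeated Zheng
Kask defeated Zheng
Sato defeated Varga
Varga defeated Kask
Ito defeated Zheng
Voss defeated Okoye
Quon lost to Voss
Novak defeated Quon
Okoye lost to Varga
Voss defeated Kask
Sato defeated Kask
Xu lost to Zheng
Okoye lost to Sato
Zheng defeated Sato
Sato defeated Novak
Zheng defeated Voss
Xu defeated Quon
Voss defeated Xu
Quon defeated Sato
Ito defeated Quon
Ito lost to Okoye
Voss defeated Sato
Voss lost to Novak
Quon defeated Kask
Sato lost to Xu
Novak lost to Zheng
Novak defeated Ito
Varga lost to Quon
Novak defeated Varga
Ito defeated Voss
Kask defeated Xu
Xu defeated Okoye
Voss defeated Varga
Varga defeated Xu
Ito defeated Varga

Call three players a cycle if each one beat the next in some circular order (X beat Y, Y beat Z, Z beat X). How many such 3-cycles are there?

Win totals: Quon 5, Ito 6, Kask 4, Novak 4, Voss 6, Xu 4, Zheng 6, Sato 4, Varga 3, Okoye 3.
A player with w wins dominates both others in C(w,2) triples; summing gives 10 + 15 + 6 + 6 + 15 + 6 + 15 + 6 + 3 + 3 = 85 transitive triples.
Total triples C(10,3) = 120, so cyclic triples = 120 − 85 = 35.

35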